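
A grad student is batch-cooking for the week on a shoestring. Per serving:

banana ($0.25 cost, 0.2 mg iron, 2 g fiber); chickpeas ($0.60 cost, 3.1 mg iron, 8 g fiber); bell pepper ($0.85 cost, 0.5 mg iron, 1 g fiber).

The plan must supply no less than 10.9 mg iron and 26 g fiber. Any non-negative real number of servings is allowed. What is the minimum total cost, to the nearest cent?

Two binding constraints pin down two serving amounts, so the optimal mix uses at most two foods. The candidates are each food alone (scaled to the tighter of iron/fiber) and each pair with both constraints tight.
banana only: max(10.9/0.2, 26/2) = 54.5 servings → $13.62.
chickpeas only: max(10.9/3.1, 26/8) = 3.516 servings → $2.11.
bell pepper only: max(10.9/0.5, 26/1) = 26 servings → $22.10.
banana + chickpeas: intersection lies outside the first quadrant.
banana + bell pepper with both tight: 2.625 servings and 20.75 servings → $18.29.
chickpeas + bell pepper with both tight: 2.333 servings and 7.333 servings → $7.63.
So the least-cost plan costs $2.11.

$2.11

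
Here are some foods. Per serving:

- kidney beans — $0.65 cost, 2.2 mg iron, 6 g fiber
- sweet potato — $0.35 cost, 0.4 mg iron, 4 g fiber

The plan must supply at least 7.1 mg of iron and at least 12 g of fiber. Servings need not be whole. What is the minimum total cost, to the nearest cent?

A basic optimal solution has at most two foods positive. Try each food alone and each pair with both targets met exactly.
kidney beans only: max(7.1/2.2, 12/6) = 3.227 servings → $2.10.
sweet potato only: max(7.1/0.4, 12/4) = 17.75 servings → $6.21.
kidney beans + sweet potato with both targets exact would need a negative amount; discard.
Cheapest feasible corner: $2.10.

$2.10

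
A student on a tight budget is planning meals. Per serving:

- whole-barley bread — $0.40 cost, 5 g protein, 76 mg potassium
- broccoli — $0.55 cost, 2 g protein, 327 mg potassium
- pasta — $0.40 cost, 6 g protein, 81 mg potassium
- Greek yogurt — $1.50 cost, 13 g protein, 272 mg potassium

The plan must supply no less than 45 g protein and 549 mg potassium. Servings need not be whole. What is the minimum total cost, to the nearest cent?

For a min-cost LP with two ≥-constraints, a basic feasible solution has at most two positive variables.
whole-barley bread only: max(45/5, 549/76) = 9 servings → $3.60.
broccoli only: max(45/2, 549/327) = 22.5 servings → $12.38.
pasta only: max(45/6, 549/81) = 7.5 servings → $3.00.
Greek yogurt only: max(45/13, 549/272) = 3.462 servings → $5.19.
whole-barley bread + broccoli with both targets exact would need a negative amount; discard.
whole-barley bread + pasta: intersection lies outside the first quadrant.
whole-barley bread + Greek yogurt: the both-tight solution has a negative serving — not a feasible corner.
broccoli + pasta with both targets exact would need a negative amount; discard.
broccoli + Greek yogurt with both targets exact would need a negative amount; discard.
pasta + Greek yogurt: intersection lies outside the first quadrant.
The minimum over all feasible corners is $3.00.

$3.00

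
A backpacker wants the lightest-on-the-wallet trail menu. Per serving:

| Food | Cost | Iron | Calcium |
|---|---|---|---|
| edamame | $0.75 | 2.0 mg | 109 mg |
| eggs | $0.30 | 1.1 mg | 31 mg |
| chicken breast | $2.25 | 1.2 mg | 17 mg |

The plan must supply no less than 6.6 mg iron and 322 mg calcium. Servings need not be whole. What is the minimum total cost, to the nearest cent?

This is a tiny linear program; its minimum lies at a vertex of the feasible set. List the vertices and price them.
edamame only: max(6.6/2.0, 322/109) = 3.3 servings → $2.48.
eggs only: max(6.6/1.1, 322/31) = 10.39 servings → $3.12.
chicken breast only: max(6.6/1.2, 322/17) = 18.94 servings → $42.62.
edamame + eggs with both tight: 2.584 servings and 1.302 servings → $2.33.
edamame + chicken breast with both tight: 2.833 servings and 0.7789 servings → $3.88.
eggs + chicken breast with both targets exact would need a negative amount; discard.
The minimum over all feasible corners is $2.33.

$2.33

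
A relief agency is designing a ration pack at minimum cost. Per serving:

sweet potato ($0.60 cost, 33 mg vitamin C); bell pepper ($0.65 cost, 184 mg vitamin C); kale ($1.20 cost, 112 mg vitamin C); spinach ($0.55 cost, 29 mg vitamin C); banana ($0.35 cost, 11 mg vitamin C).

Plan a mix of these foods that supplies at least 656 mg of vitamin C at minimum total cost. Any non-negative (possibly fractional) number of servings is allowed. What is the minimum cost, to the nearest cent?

$2.32

Cost per mg of vitamin C: bell pepper $0.0035, kale $0.0107, sweet potato $0.0182, spinach $0.0190, banana $0.0318.
With no serving limits, use only bell pepper: 656 mg / 184 mg = 3.565 servings × $0.65 = $2.32.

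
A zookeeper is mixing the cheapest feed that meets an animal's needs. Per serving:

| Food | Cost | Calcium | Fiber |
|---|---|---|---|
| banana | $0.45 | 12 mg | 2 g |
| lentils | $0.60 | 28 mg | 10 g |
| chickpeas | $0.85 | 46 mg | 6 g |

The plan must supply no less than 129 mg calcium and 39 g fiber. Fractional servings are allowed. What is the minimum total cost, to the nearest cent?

$2.67

Check every corner: each single food scaled to meet both minima, and each pair solved so both constraints bind.
banana only: max(129/12, 39/2) = 19.5 servings → $8.78.
lentils only: max(129/28, 39/10) = 4.607 servings → $2.76.
chickpeas only: max(129/46, 39/6) = 6.5 servings → $5.53.
banana + lentils with both tight: 3.094 servings and 3.281 servings → $3.36.
banana + chickpeas with both targets exact would need a negative amount; discard.
lentils + chickpeas with both tight: 3.493 servings and 0.6781 servings → $2.67.
The minimum over all feasible corners is $2.67.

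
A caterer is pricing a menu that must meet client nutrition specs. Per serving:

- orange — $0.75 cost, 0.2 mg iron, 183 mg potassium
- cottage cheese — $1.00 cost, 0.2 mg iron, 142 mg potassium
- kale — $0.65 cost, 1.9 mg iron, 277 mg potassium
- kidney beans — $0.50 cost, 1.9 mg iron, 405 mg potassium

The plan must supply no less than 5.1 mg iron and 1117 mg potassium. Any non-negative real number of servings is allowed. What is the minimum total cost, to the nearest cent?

$1.38

Check every corner: each single food scaled to meet both minima, and each pair solved so both constraints bind.
orange only: max(5.1/0.2, 1117/183) = 25.5 servings → $19.12.
cottage cheese only: max(5.1/0.2, 1117/142) = 25.5 servings → $25.50.
kale only: max(5.1/1.9, 1117/277) = 4.032 servings → $2.62.
kidney beans only: max(5.1/1.9, 1117/405) = 2.758 servings → $1.38.
orange + cottage cheese: the both-tight solution has a negative serving — not a feasible corner.
orange + kale with both tight: 2.428 servings and 2.429 servings → $3.40.
orange + kidney beans with both tight: 0.213 servings and 2.662 servings → $1.49.
cottage cheese + kale with both tight: 3.31 servings and 2.336 servings → $4.83.
cottage cheese + kidney beans with both tight: 0.3008 servings and 2.653 servings → $1.63.
kale + kidney beans: intersection lies outside the first quadrant.
Cheapest feasible corner: $1.38.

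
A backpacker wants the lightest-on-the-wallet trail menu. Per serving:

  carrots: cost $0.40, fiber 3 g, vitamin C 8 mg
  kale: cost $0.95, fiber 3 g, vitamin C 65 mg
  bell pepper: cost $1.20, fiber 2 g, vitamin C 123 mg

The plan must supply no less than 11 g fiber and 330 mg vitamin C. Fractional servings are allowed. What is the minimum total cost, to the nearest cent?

$3.85

Two binding constraints pin down two serving amounts, so the optimal mix uses at most two foods. The candidates are each food alone (scaled to the tighter of fiber/vitamin C) and each pair with both constraints tight.
carrots only: max(11/3, 330/8) = 41.25 servings → $16.50.
kale only: max(11/3, 330/65) = 5.077 servings → $4.82.
bell pepper only: max(11/2, 330/123) = 5.5 servings → $6.60.
carrots + kale: intersection lies outside the first quadrant.
carrots + bell pepper with both tight: 1.963 servings and 2.555 servings → $3.85.
kale + bell pepper with both tight: 2.9 servings and 1.151 servings → $4.14.
So the least-cost plan costs $3.85.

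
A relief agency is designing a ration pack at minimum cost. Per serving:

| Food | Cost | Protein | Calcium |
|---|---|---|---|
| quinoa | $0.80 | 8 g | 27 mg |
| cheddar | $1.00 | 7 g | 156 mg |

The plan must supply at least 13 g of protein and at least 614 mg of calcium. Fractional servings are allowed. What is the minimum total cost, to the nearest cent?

$3.94

quinoa only: max(13/8, 614/27) = 22.74 servings → $18.19.
cheddar only: max(13/7, 614/156) = 3.936 servings → $3.94.
quinoa + cheddar: the both-tight solution has a negative serving — not a feasible corner.
The minimum over all feasible corners is $3.94.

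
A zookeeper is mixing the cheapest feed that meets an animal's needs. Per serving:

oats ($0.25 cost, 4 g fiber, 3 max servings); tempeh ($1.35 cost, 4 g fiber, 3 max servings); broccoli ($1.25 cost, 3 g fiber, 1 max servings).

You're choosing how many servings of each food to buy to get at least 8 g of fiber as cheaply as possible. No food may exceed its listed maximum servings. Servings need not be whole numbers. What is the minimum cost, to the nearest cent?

$0.50

Cost per g of fiber: oats $0.0625, tempeh $0.3375, broccoli $0.4167.
Take 2 servings of oats: +8.0 g fiber for $0.50 (total $0.50, still need 0.0 g).
Greedy by cheapest-per-g is optimal for a single linear constraint, so the minimum cost is $0.50.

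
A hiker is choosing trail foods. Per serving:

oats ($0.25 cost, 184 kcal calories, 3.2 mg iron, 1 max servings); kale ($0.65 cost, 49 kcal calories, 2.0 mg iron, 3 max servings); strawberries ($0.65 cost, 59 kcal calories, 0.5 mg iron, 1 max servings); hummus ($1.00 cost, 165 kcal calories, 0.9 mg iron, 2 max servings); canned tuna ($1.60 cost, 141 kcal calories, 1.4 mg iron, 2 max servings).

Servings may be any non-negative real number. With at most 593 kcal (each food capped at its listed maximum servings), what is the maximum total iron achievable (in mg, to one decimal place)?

11.8 mg

Iron per kcal: kale 0.04082, oats 0.01739, canned tuna 0.009929, strawberries 0.008475, hummus 0.005455.
Take 3 servings of kale: uses 147 kcal, +6.0 mg iron (running total 6.0 mg).
Take 1 serving of oats: uses 184 kcal, +3.2 mg iron (running total 9.2 mg).
Take 1.858 servings of canned tuna: uses 262 kcal, +2.6 mg iron (running total 11.8 mg).
Greedy by best ratio exhausts the calories allowance optimally: 11.8 mg.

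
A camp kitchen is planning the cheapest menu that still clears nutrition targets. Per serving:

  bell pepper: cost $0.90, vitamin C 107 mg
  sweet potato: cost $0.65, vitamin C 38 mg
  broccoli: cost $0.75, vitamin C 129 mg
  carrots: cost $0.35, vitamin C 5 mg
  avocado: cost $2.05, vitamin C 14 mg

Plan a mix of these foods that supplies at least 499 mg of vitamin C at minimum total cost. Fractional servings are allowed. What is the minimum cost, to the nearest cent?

Cost per mg of vitamin C: broccoli $0.0058, bell pepper $0.0084, sweet potato $0.0171, carrots $0.0700, avocado $0.1464.
With no serving limits, use only broccoli: 499 mg / 129 mg = 3.868 servings × $0.75 = $2.90.

$2.90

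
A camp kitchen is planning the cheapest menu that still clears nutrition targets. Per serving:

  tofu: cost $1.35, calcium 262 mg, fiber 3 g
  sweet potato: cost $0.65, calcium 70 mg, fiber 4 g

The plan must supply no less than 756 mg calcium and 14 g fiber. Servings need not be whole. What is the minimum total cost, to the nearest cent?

Minimising a linear cost over {calcium ≥ 756, fiber ≥ 14, servings ≥ 0} — the optimum is at a vertex, using one or two foods.
tofu only: max(756/262, 14/3) = 4.667 servings → $6.30.
sweet potato only: max(756/70, 14/4) = 10.8 servings → $7.02.
tofu + sweet potato with both tight: 2.439 servings and 1.671 servings → $4.38.
So the least-cost plan costs $4.38.

$4.38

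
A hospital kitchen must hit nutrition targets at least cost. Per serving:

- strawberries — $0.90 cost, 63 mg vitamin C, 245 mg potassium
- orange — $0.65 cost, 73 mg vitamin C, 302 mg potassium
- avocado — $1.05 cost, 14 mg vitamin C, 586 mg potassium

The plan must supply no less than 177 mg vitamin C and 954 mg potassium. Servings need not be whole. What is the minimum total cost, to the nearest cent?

$1.96

An LP optimum is at a vertex; with two nutrient constraints at most two foods are used. Check each candidate.
strawberries only: max(177/63, 954/245) = 3.894 servings → $3.50.
orange only: max(177/73, 954/302) = 3.159 servings → $2.05.
avocado only: max(177/14, 954/586) = 12.64 servings → $13.28.
strawberries + orange: the both-tight solution has a negative serving — not a feasible corner.
strawberries + avocado with both tight: 2.698 servings and 0.4998 servings → $2.95.
orange + avocado with both tight: 2.344 servings and 0.4199 servings → $1.96.
So the least-cost plan costs $1.96.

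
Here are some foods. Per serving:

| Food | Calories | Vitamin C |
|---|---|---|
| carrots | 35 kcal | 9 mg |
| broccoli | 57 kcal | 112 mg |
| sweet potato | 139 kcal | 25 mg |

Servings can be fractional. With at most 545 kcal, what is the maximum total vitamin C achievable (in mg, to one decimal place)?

Vitamin C per kcal: broccoli 1.965, carrots 0.2571, sweet potato 0.1799.
With no serving limits, spend the whole calories allowance on broccoli: 545 kcal / 57 kcal × 112 mg = 1070.9 mg.

1070.9 mg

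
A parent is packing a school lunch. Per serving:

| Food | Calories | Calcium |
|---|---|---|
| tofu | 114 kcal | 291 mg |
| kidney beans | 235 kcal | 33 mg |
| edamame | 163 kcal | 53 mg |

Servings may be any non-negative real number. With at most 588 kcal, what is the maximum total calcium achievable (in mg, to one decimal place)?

Calcium per kcal: tofu 2.553, edamame 0.3252, kidney beans 0.1404.
With no serving limits, spend the whole calories allowance on tofu: 588 kcal / 114 kcal × 291 mg = 1500.9 mg.

1500.9 mg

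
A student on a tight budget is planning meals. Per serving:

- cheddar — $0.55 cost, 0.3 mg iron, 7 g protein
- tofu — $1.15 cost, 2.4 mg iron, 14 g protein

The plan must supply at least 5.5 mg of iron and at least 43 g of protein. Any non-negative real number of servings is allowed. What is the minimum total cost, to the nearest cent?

For a min-cost LP with two ≥-constraints, a basic feasible solution has at most two positive variables.
cheddar only: max(5.5/0.3, 43/7) = 18.33 servings → $10.08.
tofu only: max(5.5/2.4, 43/14) = 3.071 servings → $3.53.
cheddar + tofu with both tight: 2.079 servings and 2.032 servings → $3.48.
The minimum over all feasible corners is $3.48.

$3.48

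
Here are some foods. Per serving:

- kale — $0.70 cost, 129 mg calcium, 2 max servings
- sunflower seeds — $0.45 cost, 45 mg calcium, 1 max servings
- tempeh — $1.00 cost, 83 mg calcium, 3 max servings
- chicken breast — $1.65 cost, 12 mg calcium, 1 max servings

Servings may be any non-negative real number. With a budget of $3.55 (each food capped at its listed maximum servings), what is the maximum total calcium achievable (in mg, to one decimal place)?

Calcium per dollar: kale 184.3, sunflower seeds 100, tempeh 83, chicken breast 7.273.
Take 2 servings of kale: spends $1.40, +258.0 mg calcium (running total 258.0 mg).
Take 1 serving of sunflower seeds: spends $0.45, +45.0 mg calcium (running total 303.0 mg).
Take 1.7 servings of tempeh: spends $1.70, +141.1 mg calcium (running total 444.1 mg).
Filling greedily by calcium-per-dollar is optimal for one linear limit, giving 444.1 mg.

444.1 mg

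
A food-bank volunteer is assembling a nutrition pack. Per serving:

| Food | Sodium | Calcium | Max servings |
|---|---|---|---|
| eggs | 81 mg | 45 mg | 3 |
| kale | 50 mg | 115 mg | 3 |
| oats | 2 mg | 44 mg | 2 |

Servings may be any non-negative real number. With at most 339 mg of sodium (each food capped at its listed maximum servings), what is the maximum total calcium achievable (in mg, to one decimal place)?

535.8 mg

Calcium per mg sodium: oats 22, kale 2.3, eggs 0.5556.
Take 2 servings of oats: uses 4 mg sodium, +88.0 mg calcium (running total 88.0 mg).
Take 3 servings of kale: uses 150 mg sodium, +345.0 mg calcium (running total 433.0 mg).
Take 2.284 servings of eggs: uses 185 mg sodium, +102.8 mg calcium (running total 535.8 mg).
Greedy by best ratio exhausts the sodium allowance optimally: 535.8 mg.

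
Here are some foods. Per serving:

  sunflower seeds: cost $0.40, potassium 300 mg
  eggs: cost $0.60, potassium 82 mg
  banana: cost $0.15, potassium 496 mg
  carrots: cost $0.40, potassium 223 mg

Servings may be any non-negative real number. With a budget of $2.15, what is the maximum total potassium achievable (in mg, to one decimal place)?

Potassium per dollar: banana 3307, sunflower seeds 750, carrots 557.5, eggs 136.7.
With no serving limits, spend the whole cost allowance on banana: $2.15 / $0.15 × 496 mg = 7109.3 mg.

7109.3 mg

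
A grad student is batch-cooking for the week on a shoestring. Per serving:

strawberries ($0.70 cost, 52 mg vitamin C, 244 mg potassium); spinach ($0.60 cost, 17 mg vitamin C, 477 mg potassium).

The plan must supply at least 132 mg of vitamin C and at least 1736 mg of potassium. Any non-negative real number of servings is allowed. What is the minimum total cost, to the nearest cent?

The cheapest plan sits at a corner of the feasible region — with two constraints it uses at most two foods.
strawberries only: max(132/52, 1736/244) = 7.115 servings → $4.98.
spinach only: max(132/17, 1736/477) = 7.765 servings → $4.66.
strawberries + spinach with both tight: 1.619 servings and 2.811 servings → $2.82.
The minimum over all feasible corners is $2.82.

$2.82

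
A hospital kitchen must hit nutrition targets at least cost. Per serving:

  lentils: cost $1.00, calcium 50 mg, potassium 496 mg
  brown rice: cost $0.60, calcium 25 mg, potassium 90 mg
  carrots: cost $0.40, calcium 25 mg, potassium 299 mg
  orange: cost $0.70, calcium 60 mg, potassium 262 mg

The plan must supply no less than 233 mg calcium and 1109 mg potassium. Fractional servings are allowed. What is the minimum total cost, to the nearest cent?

$2.77

An LP optimum is at a vertex; with two nutrient constraints at most two foods are used. Check each candidate.
lentils only: max(233/50, 1109/496) = 4.66 servings → $4.66.
brown rice only: max(233/25, 1109/90) = 12.32 servings → $7.39.
carrots only: max(233/25, 1109/299) = 9.32 servings → $3.73.
orange only: max(233/60, 1109/262) = 4.233 servings → $2.96.
lentils + brown rice with both tight: 0.8551 servings and 7.61 servings → $5.42.
lentils + carrots: the both-tight solution has a negative serving — not a feasible corner.
lentils + orange with both tight: 0.3298 servings and 3.609 servings → $2.86.
brown rice + carrots with both tight: 8.027 servings and 1.293 servings → $5.33.
brown rice + orange: intersection lies outside the first quadrant.
carrots + orange with both tight: 0.4824 servings and 3.682 servings → $2.77.
The minimum over all feasible corners is $2.77.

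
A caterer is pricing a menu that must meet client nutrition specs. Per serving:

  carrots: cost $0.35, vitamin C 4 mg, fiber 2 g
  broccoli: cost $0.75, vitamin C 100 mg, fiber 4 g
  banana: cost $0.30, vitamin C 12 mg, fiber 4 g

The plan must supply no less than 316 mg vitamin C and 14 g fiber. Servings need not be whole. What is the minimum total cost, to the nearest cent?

Compare the cost at each extreme point of the feasible region.
carrots only: max(316/4, 14/2) = 79 servings → $27.65.
broccoli only: max(316/100, 14/4) = 3.5 servings → $2.62.
banana only: max(316/12, 14/4) = 26.33 servings → $7.90.
carrots + broccoli with both tight: 0.7391 servings and 3.13 servings → $2.61.
carrots + banana: intersection lies outside the first quadrant.
broccoli + banana with both tight: 3.114 servings and 0.3864 servings → $2.45.
So the least-cost plan costs $2.45.

$2.45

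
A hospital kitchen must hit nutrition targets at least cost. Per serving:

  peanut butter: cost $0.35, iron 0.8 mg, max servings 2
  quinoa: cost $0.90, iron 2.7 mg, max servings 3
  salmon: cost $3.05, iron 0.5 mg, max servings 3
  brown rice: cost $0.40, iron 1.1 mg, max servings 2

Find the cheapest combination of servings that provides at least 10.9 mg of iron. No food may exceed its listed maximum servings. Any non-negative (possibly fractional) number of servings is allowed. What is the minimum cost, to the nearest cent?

Cost per mg of iron: quinoa $0.3333, brown rice $0.3636, peanut butter $0.4375, salmon $6.1000.
Take 3 servings of quinoa: +8.1 mg iron for $2.70 (total $2.70, still need 2.8 mg).
Take 2 servings of brown rice: +2.2 mg iron for $0.80 (total $3.50, still need 0.6 mg).
Take 0.75 servings of peanut butter: +0.6 mg iron for $0.26 (total $3.76, still need 0.0 mg).
Greedy by cheapest-per-mg is optimal for a single linear constraint, so the minimum cost is $3.76.

$3.76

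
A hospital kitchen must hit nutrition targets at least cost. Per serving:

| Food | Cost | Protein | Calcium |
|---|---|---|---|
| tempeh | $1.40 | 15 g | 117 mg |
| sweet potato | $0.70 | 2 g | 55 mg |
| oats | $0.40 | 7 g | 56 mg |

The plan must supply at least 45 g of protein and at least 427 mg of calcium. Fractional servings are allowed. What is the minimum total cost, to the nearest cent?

$3.05

Compare the cost at each extreme point of the feasible region.
tempeh only: max(45/15, 427/117) = 3.65 servings → $5.11.
sweet potato only: max(45/2, 427/55) = 22.5 servings → $15.75.
oats only: max(45/7, 427/56) = 7.625 servings → $3.05.
tempeh + sweet potato with both tight: 2.743 servings and 1.929 servings → $5.19.
tempeh + oats: intersection lies outside the first quadrant.
sweet potato + oats with both tight: 1.718 servings and 5.938 servings → $3.58.
The minimum over all feasible corners is $3.05.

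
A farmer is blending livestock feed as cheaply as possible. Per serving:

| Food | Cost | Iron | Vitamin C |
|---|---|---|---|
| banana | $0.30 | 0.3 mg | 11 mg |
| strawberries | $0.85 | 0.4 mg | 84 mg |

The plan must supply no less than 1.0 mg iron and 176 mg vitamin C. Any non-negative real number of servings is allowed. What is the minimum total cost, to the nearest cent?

With two linear requirements the optimum uses one or two foods; enumerate the corners.
banana only: max(1.0/0.3, 176/11) = 16 servings → $4.80.
strawberries only: max(1.0/0.4, 176/84) = 2.5 servings → $2.12.
banana + strawberries with both tight: 0.6538 servings and 2.01 servings → $1.90.
Cheapest feasible corner: $1.90.

$1.90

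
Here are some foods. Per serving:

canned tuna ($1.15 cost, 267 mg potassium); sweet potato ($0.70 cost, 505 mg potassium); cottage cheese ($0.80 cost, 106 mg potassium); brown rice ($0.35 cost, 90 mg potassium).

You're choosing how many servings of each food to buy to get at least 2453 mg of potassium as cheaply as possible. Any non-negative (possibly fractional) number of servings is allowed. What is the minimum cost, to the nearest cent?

$3.40

Cost per mg of potassium: sweet potato $0.0014, brown rice $0.0039, canned tuna $0.0043, cottage cheese $0.0075.
With no serving limits, use only sweet potato: 2453 mg / 505 mg = 4.857 servings × $0.70 = $3.40.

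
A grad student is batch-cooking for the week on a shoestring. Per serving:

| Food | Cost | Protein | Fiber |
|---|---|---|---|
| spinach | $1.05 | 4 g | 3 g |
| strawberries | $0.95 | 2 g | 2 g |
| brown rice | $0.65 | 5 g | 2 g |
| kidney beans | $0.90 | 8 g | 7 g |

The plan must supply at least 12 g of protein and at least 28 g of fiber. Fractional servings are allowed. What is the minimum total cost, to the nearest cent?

A basic optimal solution has at most two foods positive. Try each food alone and each pair with both targets met exactly.
spinach only: max(12/4, 28/3) = 9.333 servings → $9.80.
strawberries only: max(12/2, 28/2) = 14 servings → $13.30.
brown rice only: max(12/5, 28/2) = 14 servings → $9.10.
kidney beans only: max(12/8, 28/7) = 4 servings → $3.60.
spinach + strawberries: intersection lies outside the first quadrant.
spinach + brown rice with both targets exact would need a negative amount; discard.
spinach + kidney beans: the both-tight solution has a negative serving — not a feasible corner.
strawberries + brown rice: intersection lies outside the first quadrant.
strawberries + kidney beans with both targets exact would need a negative amount; discard.
brown rice + kidney beans: the both-tight solution has a negative serving — not a feasible corner.
Cheapest feasible corner: $3.60.

$3.60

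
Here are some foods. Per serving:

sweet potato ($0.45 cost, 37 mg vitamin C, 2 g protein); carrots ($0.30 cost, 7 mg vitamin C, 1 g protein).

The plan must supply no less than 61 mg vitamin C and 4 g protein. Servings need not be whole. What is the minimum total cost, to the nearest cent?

With two linear requirements the optimum uses one or two foods; enumerate the corners.
sweet potato only: max(61/37, 4/2) = 2 servings → $0.90.
carrots only: max(61/7, 4/1) = 8.714 servings → $2.61.
sweet potato + carrots with both tight: 1.435 servings and 1.13 servings → $0.98.
So the least-cost plan costs $0.90.

$0.90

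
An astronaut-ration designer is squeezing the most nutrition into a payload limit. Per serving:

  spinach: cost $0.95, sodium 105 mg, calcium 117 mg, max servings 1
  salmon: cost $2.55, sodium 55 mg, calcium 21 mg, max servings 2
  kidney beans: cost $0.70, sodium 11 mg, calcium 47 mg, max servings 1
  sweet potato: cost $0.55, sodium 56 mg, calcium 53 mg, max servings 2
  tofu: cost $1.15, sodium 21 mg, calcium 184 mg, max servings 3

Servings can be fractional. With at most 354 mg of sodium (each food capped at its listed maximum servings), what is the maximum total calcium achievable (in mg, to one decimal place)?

846.1 mg

Calcium per mg sodium: tofu 8.762, kidney beans 4.273, spinach 1.114, sweet potato 0.9464, salmon 0.3818.
Take 3 servings of tofu: uses 63 mg sodium, +552.0 mg calcium (running total 552.0 mg).
Take 1 serving of kidney beans: uses 11 mg sodium, +47.0 mg calcium (running total 599.0 mg).
Take 1 serving of spinach: uses 105 mg sodium, +117.0 mg calcium (running total 716.0 mg).
Take 2 servings of sweet potato: uses 112 mg sodium, +106.0 mg calcium (running total 822.0 mg).
Take 1.145 servings of salmon: uses 63 mg sodium, +24.1 mg calcium (running total 846.1 mg).
Greedy by best ratio exhausts the sodium allowance optimally: 846.1 mg.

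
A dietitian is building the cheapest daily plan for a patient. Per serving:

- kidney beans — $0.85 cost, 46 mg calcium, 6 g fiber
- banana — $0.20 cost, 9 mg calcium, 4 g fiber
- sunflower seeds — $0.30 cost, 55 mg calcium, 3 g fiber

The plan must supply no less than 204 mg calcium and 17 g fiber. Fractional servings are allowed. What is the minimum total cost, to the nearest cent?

At the optimum either one food covers both requirements or two foods hit both targets exactly; no other combination can be cheaper.
kidney beans only: max(204/46, 17/6) = 4.435 servings → $3.77.
banana only: max(204/9, 17/4) = 22.67 servings → $4.53.
sunflower seeds only: max(204/55, 17/3) = 5.667 servings → $1.70.
kidney beans + banana: intersection lies outside the first quadrant.
kidney beans + sunflower seeds with both tight: 1.682 servings and 2.302 servings → $2.12.
banana + sunflower seeds with both tight: 1.674 servings and 3.435 servings → $1.37.
The minimum over all feasible corners is $1.37.

$1.37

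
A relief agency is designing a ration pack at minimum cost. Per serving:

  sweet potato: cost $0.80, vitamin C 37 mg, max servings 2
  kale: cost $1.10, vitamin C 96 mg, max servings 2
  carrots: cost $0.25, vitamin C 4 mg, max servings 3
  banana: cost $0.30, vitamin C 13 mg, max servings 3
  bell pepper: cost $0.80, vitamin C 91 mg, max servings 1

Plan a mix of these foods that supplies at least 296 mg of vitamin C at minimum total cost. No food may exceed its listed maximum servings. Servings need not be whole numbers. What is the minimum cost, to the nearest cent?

Cost per mg of vitamin C: bell pepper $0.0088, kale $0.0115, sweet potato $0.0216, banana $0.0231, carrots $0.0625.
Take 1 serving of bell pepper: +91.0 mg vitamin C for $0.80 (total $0.80, still need 205.0 mg).
Take 2 servings of kale: +192.0 mg vitamin C for $2.20 (total $3.00, still need 13.0 mg).
Take 0.3514 servings of sweet potato: +13.0 mg vitamin C for $0.28 (total $3.28, still need 0.0 mg).
Greedy by cheapest-per-mg is optimal for a single linear constraint, so the minimum cost is $3.28.

$3.28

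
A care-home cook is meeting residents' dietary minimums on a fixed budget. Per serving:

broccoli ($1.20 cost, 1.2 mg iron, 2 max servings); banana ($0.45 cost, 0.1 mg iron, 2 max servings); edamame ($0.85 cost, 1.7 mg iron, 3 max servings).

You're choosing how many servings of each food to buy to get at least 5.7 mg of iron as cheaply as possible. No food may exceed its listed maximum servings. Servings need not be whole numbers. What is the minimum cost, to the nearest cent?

$3.15

Cost per mg of iron: edamame $0.5000, broccoli $1.0000, banana $4.5000.
Take 3 servings of edamame: +5.1 mg iron for $2.55 (total $2.55, still need 0.6 mg).
Take 0.5 servings of broccoli: +0.6 mg iron for $0.60 (total $3.15, still need 0.0 mg).
Filling from the cheapest source first is optimal under one linear minimum: $3.15.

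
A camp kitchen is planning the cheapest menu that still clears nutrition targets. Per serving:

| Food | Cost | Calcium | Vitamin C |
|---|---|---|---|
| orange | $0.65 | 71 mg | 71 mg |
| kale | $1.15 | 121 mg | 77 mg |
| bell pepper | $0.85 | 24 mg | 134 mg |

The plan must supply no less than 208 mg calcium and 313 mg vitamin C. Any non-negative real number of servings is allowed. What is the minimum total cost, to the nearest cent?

$2.51

For a min-cost LP with two ≥-constraints, a basic feasible solution has at most two positive variables.
orange only: max(208/71, 313/71) = 4.408 servings → $2.87.
kale only: max(208/121, 313/77) = 4.065 servings → $4.67.
bell pepper only: max(208/24, 313/134) = 8.667 servings → $7.37.
orange + kale with both targets exact would need a negative amount; discard.
orange + bell pepper with both tight: 2.607 servings and 0.9545 servings → $2.51.
kale + bell pepper with both tight: 1.417 servings and 1.521 servings → $2.92.
So the least-cost plan costs $2.51.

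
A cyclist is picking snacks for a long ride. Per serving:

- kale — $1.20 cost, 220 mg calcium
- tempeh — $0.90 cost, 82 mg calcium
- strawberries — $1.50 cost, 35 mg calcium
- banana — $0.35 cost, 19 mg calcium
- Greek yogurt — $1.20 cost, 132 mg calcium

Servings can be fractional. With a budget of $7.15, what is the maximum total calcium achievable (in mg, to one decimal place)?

1310.8 mg

Calcium per dollar: kale 183.3, Greek yogurt 110, tempeh 91.11, banana 54.29, strawberries 23.33.
With no serving limits, spend the whole cost allowance on kale: $7.15 / $1.20 × 220 mg = 1310.8 mg.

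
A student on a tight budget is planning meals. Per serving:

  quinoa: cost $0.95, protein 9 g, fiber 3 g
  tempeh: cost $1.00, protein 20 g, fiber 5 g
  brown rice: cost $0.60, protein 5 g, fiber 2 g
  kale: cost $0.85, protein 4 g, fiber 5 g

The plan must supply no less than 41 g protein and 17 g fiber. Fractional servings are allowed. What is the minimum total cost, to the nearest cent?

$3.15

An LP optimum is at a vertex; with two nutrient constraints at most two foods are used. Check each candidate.
quinoa only: max(41/9, 17/3) = 5.667 servings → $5.38.
tempeh only: max(41/20, 17/5) = 3.4 servings → $3.40.
brown rice only: max(41/5, 17/2) = 8.5 servings → $5.10.
kale only: max(41/4, 17/5) = 10.25 servings → $8.71.
quinoa + tempeh with both targets exact would need a negative amount; discard.
quinoa + brown rice: the both-tight solution has a negative serving — not a feasible corner.
quinoa + kale with both tight: 4.152 servings and 0.9091 servings → $4.72.
tempeh + brown rice with both targets exact would need a negative amount; discard.
tempeh + kale with both tight: 1.712 servings and 1.688 servings → $3.15.
brown rice + kale with both tight: 8.059 servings and 0.1765 servings → $4.99.
So the least-cost plan costs $3.15.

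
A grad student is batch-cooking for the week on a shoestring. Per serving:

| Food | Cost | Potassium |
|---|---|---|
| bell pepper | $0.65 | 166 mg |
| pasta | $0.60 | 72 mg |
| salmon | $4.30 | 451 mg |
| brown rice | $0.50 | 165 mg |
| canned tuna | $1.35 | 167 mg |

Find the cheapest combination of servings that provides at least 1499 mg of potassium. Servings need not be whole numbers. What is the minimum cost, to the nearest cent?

Cost per mg of potassium: brown rice $0.0030, bell pepper $0.0039, canned tuna $0.0081, pasta $0.0083, salmon $0.0095.
With no serving limits, use only brown rice: 1499 mg / 165 mg = 9.085 servings × $0.50 = $4.54.

$4.54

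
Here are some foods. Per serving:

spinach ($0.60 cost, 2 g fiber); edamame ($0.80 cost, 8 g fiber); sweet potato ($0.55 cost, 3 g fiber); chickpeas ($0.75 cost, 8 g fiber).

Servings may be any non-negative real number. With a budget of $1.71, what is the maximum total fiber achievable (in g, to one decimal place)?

18.2 g

Fiber per dollar: chickpeas 10.67, edamame 10, sweet potato 5.455, spinach 3.333.
With no serving limits, spend the whole cost allowance on chickpeas: $1.71 / $0.75 × 8 g = 18.2 g.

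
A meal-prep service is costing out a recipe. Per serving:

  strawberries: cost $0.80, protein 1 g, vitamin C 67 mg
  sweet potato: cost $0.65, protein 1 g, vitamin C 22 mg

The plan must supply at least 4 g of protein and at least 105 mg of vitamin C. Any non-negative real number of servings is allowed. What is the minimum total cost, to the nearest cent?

Two binding constraints pin down two serving amounts, so the optimal mix uses at most two foods. The candidates are each food alone (scaled to the tighter of protein/vitamin C) and each pair with both constraints tight.
strawberries only: max(4/1, 105/67) = 4 servings → $3.20.
sweet potato only: max(4/1, 105/22) = 4.773 servings → $3.10.
strawberries + sweet potato with both tight: 0.3778 servings and 3.622 servings → $2.66.
So the least-cost plan costs $2.66.

$2.66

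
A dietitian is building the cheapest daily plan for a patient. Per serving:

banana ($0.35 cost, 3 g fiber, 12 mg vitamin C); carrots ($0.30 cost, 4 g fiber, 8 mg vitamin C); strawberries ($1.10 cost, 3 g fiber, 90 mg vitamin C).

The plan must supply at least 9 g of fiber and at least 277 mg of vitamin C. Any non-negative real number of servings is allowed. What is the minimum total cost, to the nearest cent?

Minimising a linear cost over {fiber ≥ 9, vitamin C ≥ 277, servings ≥ 0} — the optimum is at a vertex, using one or two foods.
banana only: max(9/3, 277/12) = 23.08 servings → $8.08.
carrots only: max(9/4, 277/8) = 34.62 servings → $10.39.
strawberries only: max(9/3, 277/90) = 3.078 servings → $3.39.
banana + carrots with both targets exact would need a negative amount; discard.
banana + strawberries: intersection lies outside the first quadrant.
carrots + strawberries: intersection lies outside the first quadrant.
The minimum over all feasible corners is $3.39.

$3.39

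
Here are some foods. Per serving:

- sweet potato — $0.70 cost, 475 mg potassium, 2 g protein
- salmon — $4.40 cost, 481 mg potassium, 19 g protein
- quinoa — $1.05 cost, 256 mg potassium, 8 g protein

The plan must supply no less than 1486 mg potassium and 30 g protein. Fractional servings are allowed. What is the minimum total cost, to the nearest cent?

$4.50

An LP optimum is at a vertex; with two nutrient constraints at most two foods are used. Check each candidate.
sweet potato only: max(1486/475, 30/2) = 15 servings → $10.50.
salmon only: max(1486/481, 30/19) = 3.089 servings → $13.59.
quinoa only: max(1486/256, 30/8) = 5.805 servings → $6.09.
sweet potato + salmon with both tight: 1.712 servings and 1.399 servings → $7.35.
sweet potato + quinoa with both tight: 1.28 servings and 3.43 servings → $4.50.
salmon + quinoa: the both-tight solution has a negative serving — not a feasible corner.
Cheapest feasible corner: $4.50.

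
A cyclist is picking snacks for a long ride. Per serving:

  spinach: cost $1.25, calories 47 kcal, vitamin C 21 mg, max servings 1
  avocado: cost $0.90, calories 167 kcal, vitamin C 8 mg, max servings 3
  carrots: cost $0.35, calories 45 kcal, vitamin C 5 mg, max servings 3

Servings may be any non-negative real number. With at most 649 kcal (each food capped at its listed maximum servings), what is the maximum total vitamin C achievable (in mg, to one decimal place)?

Vitamin C per kcal: spinach 0.4468, carrots 0.1111, avocado 0.0479.
Take 1 serving of spinach: uses 47 kcal, +21.0 mg vitamin C (running total 21.0 mg).
Take 3 servings of carrots: uses 135 kcal, +15.0 mg vitamin C (running total 36.0 mg).
Take 2.796 servings of avocado: uses 467 kcal, +22.4 mg vitamin C (running total 58.4 mg).
Filling greedily by vitamin C-per-kcal is optimal for one linear limit, giving 58.4 mg.

58.4 mg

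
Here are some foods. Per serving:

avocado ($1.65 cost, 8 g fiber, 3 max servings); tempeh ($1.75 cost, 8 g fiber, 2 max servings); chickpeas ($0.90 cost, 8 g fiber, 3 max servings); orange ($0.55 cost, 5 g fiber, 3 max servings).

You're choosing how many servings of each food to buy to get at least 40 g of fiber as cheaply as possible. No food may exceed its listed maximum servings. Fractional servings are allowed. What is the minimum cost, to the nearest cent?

Cost per g of fiber: orange $0.1100, chickpeas $0.1125, avocado $0.2062, tempeh $0.2188.
Take 3 servings of orange: +15.0 g fiber for $1.65 (total $1.65, still need 25.0 g).
Take 3 servings of chickpeas: +24.0 g fiber for $2.70 (total $4.35, still need 1.0 g).
Take 0.125 servings of avocado: +1.0 g fiber for $0.21 (total $4.56, still need 0.0 g).
Filling from the cheapest source first is optimal under one linear minimum: $4.56.

$4.56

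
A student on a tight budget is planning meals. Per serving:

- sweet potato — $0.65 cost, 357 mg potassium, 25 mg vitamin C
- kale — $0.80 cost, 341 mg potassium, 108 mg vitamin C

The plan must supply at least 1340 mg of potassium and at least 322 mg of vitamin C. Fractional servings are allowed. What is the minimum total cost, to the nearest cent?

$2.93

Compare the cost at each extreme point of the feasible region.
sweet potato only: max(1340/357, 322/25) = 12.88 servings → $8.37.
kale only: max(1340/341, 322/108) = 3.93 servings → $3.14.
sweet potato + kale with both tight: 1.163 servings and 2.712 servings → $2.93.
Cheapest feasible corner: $2.93.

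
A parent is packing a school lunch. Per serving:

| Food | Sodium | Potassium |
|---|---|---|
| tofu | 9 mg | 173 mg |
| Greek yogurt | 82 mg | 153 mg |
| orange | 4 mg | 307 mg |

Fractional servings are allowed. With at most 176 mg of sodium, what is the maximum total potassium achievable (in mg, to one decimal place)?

Potassium per mg sodium: orange 76.75, tofu 19.22, Greek yogurt 1.866.
With no serving limits, spend the whole sodium allowance on orange: 176 mg / 4 mg × 307 mg = 13508.0 mg.

13508.0 mg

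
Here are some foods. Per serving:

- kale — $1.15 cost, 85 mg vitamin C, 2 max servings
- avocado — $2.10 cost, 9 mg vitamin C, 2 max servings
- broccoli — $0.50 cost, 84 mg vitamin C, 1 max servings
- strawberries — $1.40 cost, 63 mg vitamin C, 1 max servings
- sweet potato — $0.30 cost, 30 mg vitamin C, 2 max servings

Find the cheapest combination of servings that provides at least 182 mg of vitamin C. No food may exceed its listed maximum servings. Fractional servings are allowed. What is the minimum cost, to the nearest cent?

Cost per mg of vitamin C: broccoli $0.0060, sweet potato $0.0100, kale $0.0135, strawberries $0.0222, avocado $0.2333.
Take 1 serving of broccoli: +84.0 mg vitamin C for $0.50 (total $0.50, still need 98.0 mg).
Take 2 servings of sweet potato: +60.0 mg vitamin C for $0.60 (total $1.10, still need 38.0 mg).
Take 0.4471 servings of kale: +38.0 mg vitamin C for $0.51 (total $1.61, still need 0.0 mg).
Greedy by cheapest-per-mg is optimal for a single linear constraint, so the minimum cost is $1.61.

$1.61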